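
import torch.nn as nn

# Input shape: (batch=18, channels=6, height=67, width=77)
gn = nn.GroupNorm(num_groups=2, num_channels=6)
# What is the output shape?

Input shape: (18, 6, 67, 77)
Output shape: (18, 6, 67, 77)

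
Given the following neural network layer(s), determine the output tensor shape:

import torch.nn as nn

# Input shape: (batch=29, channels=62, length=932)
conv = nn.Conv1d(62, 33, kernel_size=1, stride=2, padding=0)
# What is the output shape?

Input shape: (29, 62, 932)
Output shape: (29, 33, 466)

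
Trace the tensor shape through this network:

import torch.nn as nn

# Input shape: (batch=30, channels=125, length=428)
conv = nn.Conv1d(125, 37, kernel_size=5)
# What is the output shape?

Input shape: (30, 125, 428)
Output shape: (30, 37, 424)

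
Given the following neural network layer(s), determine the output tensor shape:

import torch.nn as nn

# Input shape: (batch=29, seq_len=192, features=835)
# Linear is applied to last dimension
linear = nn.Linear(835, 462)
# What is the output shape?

Input shape: (29, 192, 835)
Output shape: (29, 192, 462)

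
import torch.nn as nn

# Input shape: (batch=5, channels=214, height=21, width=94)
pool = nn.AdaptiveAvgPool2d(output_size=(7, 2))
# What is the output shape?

Input shape: (5, 214, 21, 94)
Output shape: (5, 214, 7, 2)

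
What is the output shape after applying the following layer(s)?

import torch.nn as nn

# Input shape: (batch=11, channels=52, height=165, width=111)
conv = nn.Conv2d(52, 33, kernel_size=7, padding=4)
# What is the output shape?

Input shape: (11, 52, 165, 111)
Output shape: (11, 33, 167, 113)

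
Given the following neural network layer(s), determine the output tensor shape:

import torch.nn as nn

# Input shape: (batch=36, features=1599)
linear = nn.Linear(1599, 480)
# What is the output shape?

Input shape: (36, 1599)
Output shape: (36, 480)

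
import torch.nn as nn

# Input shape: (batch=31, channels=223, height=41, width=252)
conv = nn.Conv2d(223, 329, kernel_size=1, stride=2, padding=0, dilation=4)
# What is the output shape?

Input shape: (31, 223, 41, 252)
Output shape: (31, 329, 21, 126)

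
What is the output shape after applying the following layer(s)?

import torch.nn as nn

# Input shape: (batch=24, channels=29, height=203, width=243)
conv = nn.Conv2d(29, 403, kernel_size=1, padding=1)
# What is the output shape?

Input shape: (24, 29, 203, 243)
Output shape: (24, 403, 205, 245)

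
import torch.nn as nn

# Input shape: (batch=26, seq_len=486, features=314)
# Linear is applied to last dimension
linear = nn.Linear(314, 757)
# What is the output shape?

Input shape: (26, 486, 314)
Output shape: (26, 486, 757)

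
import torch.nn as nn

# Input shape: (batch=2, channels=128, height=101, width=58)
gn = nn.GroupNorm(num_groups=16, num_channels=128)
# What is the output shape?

Input shape: (2, 128, 101, 58)
Output shape: (2, 128, 101, 58)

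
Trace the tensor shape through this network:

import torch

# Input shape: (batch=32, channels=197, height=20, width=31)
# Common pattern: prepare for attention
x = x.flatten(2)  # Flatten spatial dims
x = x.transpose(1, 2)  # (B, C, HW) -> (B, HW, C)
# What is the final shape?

Input shape: (32, 197, 20, 31)
  -> after flatten(2): (32, 197, 620)
Output shape: (32, 620, 197)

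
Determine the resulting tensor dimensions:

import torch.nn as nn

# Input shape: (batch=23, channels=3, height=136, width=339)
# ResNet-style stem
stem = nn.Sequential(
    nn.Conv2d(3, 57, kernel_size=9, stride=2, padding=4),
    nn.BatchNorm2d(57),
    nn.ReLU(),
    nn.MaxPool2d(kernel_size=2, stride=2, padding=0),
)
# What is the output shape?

Input shape: (23, 3, 136, 339)
  -> after Conv2d 9x9 stride=2: (23, 57, 68, 170)
Output shape: (23, 57, 34, 85)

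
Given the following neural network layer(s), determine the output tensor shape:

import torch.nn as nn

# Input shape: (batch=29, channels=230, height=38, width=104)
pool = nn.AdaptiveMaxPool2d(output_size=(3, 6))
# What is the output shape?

Input shape: (29, 230, 38, 104)
Output shape: (29, 230, 3, 6)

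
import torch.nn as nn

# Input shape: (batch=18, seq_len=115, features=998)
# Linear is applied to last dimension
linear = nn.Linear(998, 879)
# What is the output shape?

Input shape: (18, 115, 998)
Output shape: (18, 115, 879)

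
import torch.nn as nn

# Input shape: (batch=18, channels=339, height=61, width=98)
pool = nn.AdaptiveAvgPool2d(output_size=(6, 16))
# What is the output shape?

Input shape: (18, 339, 61, 98)
Output shape: (18, 339, 6, 16)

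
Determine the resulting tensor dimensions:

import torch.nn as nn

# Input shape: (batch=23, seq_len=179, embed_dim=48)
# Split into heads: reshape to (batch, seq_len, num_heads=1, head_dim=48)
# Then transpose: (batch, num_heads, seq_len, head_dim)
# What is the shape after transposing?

Input shape: (23, 179, 48)
  -> after reshape: (23, 179, 1, 48)
Output shape: (23, 1, 179, 48)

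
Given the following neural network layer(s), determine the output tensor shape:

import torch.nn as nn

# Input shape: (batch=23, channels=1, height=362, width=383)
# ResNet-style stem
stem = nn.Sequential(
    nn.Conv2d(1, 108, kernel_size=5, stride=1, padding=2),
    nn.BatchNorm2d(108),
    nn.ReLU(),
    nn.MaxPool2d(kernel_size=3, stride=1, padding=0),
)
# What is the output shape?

Input shape: (23, 1, 362, 383)
  -> after Conv2d 5x5 stride=1: (23, 108, 362, 383)
Output shape: (23, 108, 360, 381)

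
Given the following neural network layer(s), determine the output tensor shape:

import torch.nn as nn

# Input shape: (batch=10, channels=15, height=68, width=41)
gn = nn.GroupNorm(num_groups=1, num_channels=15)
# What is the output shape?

Input shape: (10, 15, 68, 41)
Output shape: (10, 15, 68, 41)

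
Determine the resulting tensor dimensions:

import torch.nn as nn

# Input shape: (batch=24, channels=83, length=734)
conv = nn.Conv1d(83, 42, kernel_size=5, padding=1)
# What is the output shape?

Input shape: (24, 83, 734)
Output shape: (24, 42, 732)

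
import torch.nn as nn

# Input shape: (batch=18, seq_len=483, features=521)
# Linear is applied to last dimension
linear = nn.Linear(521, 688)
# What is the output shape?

Input shape: (18, 483, 521)
Output shape: (18, 483, 688)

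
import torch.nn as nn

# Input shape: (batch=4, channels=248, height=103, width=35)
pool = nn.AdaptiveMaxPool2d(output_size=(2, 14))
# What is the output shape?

Input shape: (4, 248, 103, 35)
Output shape: (4, 248, 2, 14)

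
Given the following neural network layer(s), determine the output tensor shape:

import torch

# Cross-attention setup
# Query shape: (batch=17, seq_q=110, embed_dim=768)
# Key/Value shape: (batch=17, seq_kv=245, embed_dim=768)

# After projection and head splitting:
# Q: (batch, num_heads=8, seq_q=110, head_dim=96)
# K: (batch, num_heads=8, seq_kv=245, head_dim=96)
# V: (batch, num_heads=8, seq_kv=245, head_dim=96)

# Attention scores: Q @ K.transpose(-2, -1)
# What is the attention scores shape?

Input shape: (17, 110, 768)
Output shape: (17, 8, 110, 245)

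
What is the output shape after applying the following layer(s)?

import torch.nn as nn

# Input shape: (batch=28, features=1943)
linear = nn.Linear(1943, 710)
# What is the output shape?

Input shape: (28, 1943)
Output shape: (28, 710)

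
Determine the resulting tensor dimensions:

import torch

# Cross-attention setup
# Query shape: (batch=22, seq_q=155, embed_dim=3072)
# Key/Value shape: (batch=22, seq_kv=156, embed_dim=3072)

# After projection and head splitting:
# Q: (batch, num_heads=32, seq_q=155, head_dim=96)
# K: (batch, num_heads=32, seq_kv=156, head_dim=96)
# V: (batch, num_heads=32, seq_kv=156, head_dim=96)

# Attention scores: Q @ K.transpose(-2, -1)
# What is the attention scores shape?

Input shape: (22, 155, 3072)
Output shape: (22, 32, 155, 156)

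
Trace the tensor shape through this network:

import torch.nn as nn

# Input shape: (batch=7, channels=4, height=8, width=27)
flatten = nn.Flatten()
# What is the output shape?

Input shape: (7, 4, 8, 27)
Output shape: (7, 864)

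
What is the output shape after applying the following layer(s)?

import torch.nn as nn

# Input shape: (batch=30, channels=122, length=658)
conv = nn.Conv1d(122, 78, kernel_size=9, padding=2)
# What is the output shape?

Input shape: (30, 122, 658)
Output shape: (30, 78, 654)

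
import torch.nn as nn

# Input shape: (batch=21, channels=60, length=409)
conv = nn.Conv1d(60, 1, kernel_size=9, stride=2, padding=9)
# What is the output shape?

Input shape: (21, 60, 409)
Output shape: (21, 1, 210)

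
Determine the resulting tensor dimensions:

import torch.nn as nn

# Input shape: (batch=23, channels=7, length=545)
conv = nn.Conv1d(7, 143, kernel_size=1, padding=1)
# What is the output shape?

Input shape: (23, 7, 545)
Output shape: (23, 143, 547)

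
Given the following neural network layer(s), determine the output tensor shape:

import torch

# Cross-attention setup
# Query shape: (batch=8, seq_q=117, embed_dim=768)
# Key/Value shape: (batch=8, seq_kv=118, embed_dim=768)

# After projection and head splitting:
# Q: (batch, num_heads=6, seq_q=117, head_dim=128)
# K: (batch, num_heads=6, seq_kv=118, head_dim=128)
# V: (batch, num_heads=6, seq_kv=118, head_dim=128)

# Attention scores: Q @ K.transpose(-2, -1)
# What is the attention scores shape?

Input shape: (8, 117, 768)
Output shape: (8, 6, 117, 118)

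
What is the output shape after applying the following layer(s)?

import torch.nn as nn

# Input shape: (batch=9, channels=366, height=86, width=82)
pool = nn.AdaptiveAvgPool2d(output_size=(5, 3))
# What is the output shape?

Input shape: (9, 366, 86, 82)
Output shape: (9, 366, 5, 3)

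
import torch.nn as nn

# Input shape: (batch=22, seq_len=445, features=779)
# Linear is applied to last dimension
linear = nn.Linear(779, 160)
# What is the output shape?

Input shape: (22, 445, 779)
Output shape: (22, 445, 160)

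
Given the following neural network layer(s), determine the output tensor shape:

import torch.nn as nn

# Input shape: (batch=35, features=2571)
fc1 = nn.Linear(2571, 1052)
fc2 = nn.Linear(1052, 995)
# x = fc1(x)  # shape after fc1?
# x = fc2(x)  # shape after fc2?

Input shape: (35, 2571)
  -> after fc1: (35, 1052)
Output shape: (35, 995)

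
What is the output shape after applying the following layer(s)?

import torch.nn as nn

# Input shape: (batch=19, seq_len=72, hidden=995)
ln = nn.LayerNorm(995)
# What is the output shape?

Input shape: (19, 72, 995)
Output shape: (19, 72, 995)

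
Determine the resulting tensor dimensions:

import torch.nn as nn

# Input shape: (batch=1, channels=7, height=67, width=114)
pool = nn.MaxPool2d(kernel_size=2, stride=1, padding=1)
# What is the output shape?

Input shape: (1, 7, 67, 114)
Output shape: (1, 7, 68, 115)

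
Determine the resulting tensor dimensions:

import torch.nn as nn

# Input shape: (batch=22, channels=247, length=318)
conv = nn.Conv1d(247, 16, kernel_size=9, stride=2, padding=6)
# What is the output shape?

Input shape: (22, 247, 318)
Output shape: (22, 16, 161)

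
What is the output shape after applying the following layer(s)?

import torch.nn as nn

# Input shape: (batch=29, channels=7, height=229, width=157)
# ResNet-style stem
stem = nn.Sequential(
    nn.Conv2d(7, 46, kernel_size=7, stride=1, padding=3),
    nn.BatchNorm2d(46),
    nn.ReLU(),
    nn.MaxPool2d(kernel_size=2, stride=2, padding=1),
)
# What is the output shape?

Input shape: (29, 7, 229, 157)
  -> after Conv2d 7x7 stride=1: (29, 46, 229, 157)
Output shape: (29, 46, 115, 79)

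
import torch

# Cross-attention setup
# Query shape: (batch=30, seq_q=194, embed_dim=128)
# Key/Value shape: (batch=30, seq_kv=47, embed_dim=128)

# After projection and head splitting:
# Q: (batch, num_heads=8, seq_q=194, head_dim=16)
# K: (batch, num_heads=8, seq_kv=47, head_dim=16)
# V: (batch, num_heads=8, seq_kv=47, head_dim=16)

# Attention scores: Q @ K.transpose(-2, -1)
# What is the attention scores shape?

Input shape: (30, 194, 128)
Output shape: (30, 8, 194, 47)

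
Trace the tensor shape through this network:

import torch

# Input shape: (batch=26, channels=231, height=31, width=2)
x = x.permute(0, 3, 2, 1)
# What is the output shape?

Input shape: (26, 231, 31, 2)
Output shape: (26, 2, 31, 231)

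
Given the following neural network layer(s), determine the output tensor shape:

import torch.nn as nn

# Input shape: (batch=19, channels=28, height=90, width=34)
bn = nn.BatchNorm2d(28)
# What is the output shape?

Input shape: (19, 28, 90, 34)
Output shape: (19, 28, 90, 34)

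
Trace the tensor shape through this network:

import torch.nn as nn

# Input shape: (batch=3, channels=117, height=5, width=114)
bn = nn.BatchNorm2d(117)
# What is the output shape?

Input shape: (3, 117, 5, 114)
Output shape: (3, 117, 5, 114)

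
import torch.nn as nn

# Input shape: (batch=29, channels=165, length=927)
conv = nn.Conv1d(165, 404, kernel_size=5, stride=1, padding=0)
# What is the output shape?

Input shape: (29, 165, 927)
Output shape: (29, 404, 923)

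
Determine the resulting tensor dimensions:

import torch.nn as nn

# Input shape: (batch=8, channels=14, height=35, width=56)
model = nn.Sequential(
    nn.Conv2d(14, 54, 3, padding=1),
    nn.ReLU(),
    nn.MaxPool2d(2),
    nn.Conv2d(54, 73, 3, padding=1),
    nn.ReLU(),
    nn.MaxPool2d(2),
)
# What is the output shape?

Input shape: (8, 14, 35, 56)
  -> after first Conv2d: (8, 54, 35, 56)
  -> after first MaxPool2d: (8, 54, 17, 28)
  -> after second Conv2d: (8, 73, 17, 28)
Output shape: (8, 73, 8, 14)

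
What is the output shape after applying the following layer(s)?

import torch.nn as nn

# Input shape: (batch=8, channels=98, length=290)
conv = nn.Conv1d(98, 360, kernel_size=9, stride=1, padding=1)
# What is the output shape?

Input shape: (8, 98, 290)
Output shape: (8, 360, 284)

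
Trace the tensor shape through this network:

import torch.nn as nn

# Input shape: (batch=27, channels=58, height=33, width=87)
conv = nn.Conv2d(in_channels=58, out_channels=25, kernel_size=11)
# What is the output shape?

Input shape: (27, 58, 33, 87)
Output shape: (27, 25, 23, 77)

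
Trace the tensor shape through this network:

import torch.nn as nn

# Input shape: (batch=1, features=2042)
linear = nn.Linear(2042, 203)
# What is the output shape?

Input shape: (1, 2042)
Output shape: (1, 203)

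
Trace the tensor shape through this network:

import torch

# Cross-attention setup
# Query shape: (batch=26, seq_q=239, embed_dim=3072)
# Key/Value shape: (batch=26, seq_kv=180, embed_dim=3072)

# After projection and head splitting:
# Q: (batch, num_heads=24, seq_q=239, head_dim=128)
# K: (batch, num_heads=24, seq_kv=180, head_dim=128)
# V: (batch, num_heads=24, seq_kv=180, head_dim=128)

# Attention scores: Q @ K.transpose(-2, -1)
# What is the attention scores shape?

Input shape: (26, 239, 3072)
Output shape: (26, 24, 239, 180)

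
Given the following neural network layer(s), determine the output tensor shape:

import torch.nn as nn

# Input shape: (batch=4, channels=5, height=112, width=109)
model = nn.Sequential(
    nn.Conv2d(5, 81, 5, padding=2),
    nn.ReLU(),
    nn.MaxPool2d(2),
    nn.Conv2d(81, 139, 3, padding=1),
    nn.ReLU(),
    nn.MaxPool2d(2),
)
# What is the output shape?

Input shape: (4, 5, 112, 109)
  -> after first Conv2d: (4, 81, 112, 109)
  -> after first MaxPool2d: (4, 81, 56, 54)
  -> after second Conv2d: (4, 139, 56, 54)
Output shape: (4, 139, 28, 27)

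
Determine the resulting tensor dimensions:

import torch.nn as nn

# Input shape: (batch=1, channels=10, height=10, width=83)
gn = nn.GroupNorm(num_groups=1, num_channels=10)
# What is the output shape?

Input shape: (1, 10, 10, 83)
Output shape: (1, 10, 10, 83)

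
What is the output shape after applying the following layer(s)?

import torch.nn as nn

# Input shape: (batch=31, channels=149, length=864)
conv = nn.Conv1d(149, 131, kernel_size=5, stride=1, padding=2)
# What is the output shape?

Input shape: (31, 149, 864)
Output shape: (31, 131, 864)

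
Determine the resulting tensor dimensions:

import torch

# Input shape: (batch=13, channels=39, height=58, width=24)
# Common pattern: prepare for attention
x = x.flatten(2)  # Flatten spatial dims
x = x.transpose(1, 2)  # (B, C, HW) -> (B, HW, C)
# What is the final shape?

Input shape: (13, 39, 58, 24)
  -> after flatten(2): (13, 39, 1392)
Output shape: (13, 1392, 39)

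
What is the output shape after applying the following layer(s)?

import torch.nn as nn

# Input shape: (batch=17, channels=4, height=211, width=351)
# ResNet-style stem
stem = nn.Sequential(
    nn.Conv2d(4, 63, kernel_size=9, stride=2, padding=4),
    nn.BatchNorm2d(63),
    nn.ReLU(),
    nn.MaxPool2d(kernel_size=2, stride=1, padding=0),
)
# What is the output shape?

Input shape: (17, 4, 211, 351)
  -> after Conv2d 9x9 stride=2: (17, 63, 106, 176)
Output shape: (17, 63, 105, 175)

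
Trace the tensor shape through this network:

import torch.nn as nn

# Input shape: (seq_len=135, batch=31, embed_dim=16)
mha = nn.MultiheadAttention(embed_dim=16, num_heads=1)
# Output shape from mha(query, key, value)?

Input shape: (135, 31, 16)
Output shape: (135, 31, 16)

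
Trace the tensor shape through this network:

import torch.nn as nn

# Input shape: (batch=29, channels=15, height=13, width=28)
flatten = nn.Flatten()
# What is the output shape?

Input shape: (29, 15, 13, 28)
Output shape: (29, 5460)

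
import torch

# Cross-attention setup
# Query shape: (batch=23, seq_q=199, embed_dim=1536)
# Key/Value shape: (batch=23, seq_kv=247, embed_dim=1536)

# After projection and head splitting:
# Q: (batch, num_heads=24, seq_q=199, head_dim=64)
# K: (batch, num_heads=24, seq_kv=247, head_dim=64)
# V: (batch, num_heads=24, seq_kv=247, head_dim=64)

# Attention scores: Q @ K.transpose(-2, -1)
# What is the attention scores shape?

Input shape: (23, 199, 1536)
Output shape: (23, 24, 199, 247)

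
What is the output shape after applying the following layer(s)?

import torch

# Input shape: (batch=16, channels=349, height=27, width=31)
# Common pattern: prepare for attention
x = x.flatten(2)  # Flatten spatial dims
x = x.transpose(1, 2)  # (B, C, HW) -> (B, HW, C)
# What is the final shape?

Input shape: (16, 349, 27, 31)
  -> after flatten(2): (16, 349, 837)
Output shape: (16, 837, 349)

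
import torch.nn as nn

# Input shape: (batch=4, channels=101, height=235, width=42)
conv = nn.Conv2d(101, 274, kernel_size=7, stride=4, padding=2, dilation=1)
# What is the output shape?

Input shape: (4, 101, 235, 42)
Output shape: (4, 274, 59, 10)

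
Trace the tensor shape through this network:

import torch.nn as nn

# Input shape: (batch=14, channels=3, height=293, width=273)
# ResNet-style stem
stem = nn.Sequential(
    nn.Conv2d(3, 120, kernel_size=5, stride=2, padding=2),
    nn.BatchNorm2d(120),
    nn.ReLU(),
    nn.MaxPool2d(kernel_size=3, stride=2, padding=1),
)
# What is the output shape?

Input shape: (14, 3, 293, 273)
  -> after Conv2d 5x5 stride=2: (14, 120, 147, 137)
Output shape: (14, 120, 74, 69)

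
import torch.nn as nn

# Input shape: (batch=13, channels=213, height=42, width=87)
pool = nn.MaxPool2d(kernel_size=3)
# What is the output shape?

Input shape: (13, 213, 42, 87)
Output shape: (13, 213, 14, 29)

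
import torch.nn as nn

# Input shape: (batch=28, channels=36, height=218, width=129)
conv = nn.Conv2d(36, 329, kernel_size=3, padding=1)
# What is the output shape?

Input shape: (28, 36, 218, 129)
Output shape: (28, 329, 218, 129)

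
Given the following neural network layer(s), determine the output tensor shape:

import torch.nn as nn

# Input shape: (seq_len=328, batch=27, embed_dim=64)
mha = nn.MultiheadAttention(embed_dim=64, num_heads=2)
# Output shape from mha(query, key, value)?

Input shape: (328, 27, 64)
Output shape: (328, 27, 64)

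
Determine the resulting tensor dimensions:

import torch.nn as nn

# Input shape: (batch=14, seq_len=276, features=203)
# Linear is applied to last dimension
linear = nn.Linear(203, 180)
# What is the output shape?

Input shape: (14, 276, 203)
Output shape: (14, 276, 180)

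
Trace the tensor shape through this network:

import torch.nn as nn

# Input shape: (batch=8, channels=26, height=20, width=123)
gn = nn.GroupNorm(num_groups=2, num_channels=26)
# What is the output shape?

Input shape: (8, 26, 20, 123)
Output shape: (8, 26, 20, 123)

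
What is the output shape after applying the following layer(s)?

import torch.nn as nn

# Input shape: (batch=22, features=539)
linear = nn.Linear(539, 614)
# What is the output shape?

Input shape: (22, 539)
Output shape: (22, 614)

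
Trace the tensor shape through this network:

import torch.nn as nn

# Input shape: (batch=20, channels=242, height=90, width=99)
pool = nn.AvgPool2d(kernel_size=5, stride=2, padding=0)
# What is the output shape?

Input shape: (20, 242, 90, 99)
Output shape: (20, 242, 43, 48)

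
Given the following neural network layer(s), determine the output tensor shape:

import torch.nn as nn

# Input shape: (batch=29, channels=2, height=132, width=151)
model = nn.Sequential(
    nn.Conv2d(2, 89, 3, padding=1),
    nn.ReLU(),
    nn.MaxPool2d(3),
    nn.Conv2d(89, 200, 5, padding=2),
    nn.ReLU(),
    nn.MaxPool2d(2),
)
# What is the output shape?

Input shape: (29, 2, 132, 151)
  -> after first Conv2d: (29, 89, 132, 151)
  -> after first MaxPool2d: (29, 89, 44, 50)
  -> after second Conv2d: (29, 200, 44, 50)
Output shape: (29, 200, 22, 25)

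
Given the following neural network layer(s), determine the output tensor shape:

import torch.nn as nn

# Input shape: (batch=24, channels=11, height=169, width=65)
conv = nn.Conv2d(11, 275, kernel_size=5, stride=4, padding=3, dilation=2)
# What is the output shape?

Input shape: (24, 11, 169, 65)
Output shape: (24, 275, 42, 16)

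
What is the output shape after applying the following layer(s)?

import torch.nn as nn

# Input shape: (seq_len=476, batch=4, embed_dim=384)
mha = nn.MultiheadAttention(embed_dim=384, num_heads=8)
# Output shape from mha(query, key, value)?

Input shape: (476, 4, 384)
Output shape: (476, 4, 384)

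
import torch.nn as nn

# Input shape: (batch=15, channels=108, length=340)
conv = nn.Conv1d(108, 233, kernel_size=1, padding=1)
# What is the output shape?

Input shape: (15, 108, 340)
Output shape: (15, 233, 342)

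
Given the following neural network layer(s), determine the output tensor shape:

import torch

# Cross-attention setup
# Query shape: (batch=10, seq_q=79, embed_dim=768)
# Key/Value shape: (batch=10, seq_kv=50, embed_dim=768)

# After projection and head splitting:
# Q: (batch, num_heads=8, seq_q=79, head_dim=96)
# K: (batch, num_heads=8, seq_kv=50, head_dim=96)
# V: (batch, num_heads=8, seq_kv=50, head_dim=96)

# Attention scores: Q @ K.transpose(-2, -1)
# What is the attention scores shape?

Input shape: (10, 79, 768)
Output shape: (10, 8, 79, 50)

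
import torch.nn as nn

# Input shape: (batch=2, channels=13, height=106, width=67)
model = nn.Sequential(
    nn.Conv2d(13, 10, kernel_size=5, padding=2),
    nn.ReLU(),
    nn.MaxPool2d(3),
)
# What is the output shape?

Input shape: (2, 13, 106, 67)
  -> after Conv2d: (2, 10, 106, 67)
  -> after ReLU: (2, 10, 106, 67)
Output shape: (2, 10, 35, 22)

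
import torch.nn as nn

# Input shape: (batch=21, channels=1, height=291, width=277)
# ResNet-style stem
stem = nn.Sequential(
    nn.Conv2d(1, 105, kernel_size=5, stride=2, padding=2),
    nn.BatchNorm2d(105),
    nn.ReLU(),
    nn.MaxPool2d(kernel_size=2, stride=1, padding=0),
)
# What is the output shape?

Input shape: (21, 1, 291, 277)
  -> after Conv2d 5x5 stride=2: (21, 105, 146, 139)
Output shape: (21, 105, 145, 138)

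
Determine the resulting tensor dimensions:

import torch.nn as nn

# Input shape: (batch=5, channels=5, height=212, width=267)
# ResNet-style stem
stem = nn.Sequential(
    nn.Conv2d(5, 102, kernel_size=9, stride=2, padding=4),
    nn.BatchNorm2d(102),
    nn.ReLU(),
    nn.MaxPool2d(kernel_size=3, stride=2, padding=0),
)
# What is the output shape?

Input shape: (5, 5, 212, 267)
  -> after Conv2d 9x9 stride=2: (5, 102, 106, 134)
Output shape: (5, 102, 52, 66)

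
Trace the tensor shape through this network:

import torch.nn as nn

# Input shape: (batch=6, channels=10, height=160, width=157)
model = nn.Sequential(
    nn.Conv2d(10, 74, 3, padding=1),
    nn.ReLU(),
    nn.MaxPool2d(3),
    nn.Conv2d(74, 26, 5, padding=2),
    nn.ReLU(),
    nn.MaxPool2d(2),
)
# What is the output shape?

Input shape: (6, 10, 160, 157)
  -> after first Conv2d: (6, 74, 160, 157)
  -> after first MaxPool2d: (6, 74, 53, 52)
  -> after second Conv2d: (6, 26, 53, 52)
Output shape: (6, 26, 26, 26)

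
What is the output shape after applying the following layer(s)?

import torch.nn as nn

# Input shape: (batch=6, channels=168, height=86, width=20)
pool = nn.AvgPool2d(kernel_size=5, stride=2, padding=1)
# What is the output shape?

Input shape: (6, 168, 86, 20)
Output shape: (6, 168, 42, 9)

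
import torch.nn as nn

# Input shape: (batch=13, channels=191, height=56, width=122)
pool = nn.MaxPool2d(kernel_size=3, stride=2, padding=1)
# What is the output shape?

Input shape: (13, 191, 56, 122)
Output shape: (13, 191, 28, 61)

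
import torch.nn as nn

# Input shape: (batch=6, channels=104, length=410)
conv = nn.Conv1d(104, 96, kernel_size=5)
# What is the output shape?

Input shape: (6, 104, 410)
Output shape: (6, 96, 406)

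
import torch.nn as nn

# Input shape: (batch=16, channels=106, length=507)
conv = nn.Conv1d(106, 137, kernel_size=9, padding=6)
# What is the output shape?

Input shape: (16, 106, 507)
Output shape: (16, 137, 511)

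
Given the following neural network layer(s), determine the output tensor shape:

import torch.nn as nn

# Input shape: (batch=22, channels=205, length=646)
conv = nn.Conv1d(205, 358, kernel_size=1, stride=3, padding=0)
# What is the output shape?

Input shape: (22, 205, 646)
Output shape: (22, 358, 216)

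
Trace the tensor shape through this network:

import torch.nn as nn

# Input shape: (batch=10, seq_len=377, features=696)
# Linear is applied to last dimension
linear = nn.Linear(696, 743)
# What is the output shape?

Input shape: (10, 377, 696)
Output shape: (10, 377, 743)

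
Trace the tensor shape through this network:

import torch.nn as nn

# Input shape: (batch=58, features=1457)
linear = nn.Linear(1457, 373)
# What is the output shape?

Input shape: (58, 1457)
Output shape: (58, 373)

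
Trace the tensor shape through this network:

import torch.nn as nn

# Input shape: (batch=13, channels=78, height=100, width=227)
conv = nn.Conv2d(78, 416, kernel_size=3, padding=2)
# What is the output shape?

Input shape: (13, 78, 100, 227)
Output shape: (13, 416, 102, 229)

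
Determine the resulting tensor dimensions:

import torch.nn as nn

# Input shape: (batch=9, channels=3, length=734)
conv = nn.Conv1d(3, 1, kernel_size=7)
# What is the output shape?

Input shape: (9, 3, 734)
Output shape: (9, 1, 728)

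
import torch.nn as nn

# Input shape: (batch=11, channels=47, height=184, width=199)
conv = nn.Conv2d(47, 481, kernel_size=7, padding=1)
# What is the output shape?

Input shape: (11, 47, 184, 199)
Output shape: (11, 481, 180, 195)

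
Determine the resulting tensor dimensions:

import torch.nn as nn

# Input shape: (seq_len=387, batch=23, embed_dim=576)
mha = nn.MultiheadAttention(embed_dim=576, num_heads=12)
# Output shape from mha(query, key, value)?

Input shape: (387, 23, 576)
Output shape: (387, 23, 576)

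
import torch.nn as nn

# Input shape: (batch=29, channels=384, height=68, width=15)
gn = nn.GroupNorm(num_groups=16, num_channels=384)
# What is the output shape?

Input shape: (29, 384, 68, 15)
Output shape: (29, 384, 68, 15)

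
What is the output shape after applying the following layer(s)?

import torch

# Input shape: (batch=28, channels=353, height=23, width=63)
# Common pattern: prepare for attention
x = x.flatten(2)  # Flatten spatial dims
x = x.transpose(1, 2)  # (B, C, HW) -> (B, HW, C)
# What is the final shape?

Input shape: (28, 353, 23, 63)
  -> after flatten(2): (28, 353, 1449)
Output shape: (28, 1449, 353)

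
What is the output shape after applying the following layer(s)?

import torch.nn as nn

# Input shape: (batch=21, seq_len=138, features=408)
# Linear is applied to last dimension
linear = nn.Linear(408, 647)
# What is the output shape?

Input shape: (21, 138, 408)
Output shape: (21, 138, 647)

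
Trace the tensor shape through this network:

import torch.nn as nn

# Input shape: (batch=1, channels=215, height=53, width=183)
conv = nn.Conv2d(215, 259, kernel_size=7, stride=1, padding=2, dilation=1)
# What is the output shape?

Input shape: (1, 215, 53, 183)
Output shape: (1, 259, 51, 181)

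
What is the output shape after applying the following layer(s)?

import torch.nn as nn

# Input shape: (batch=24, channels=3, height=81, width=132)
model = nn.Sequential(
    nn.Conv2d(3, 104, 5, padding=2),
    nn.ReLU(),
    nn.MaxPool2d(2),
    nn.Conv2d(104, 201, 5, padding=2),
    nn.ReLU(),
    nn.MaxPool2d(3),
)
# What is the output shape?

Input shape: (24, 3, 81, 132)
  -> after first Conv2d: (24, 104, 81, 132)
  -> after first MaxPool2d: (24, 104, 40, 66)
  -> after second Conv2d: (24, 201, 40, 66)
Output shape: (24, 201, 13, 22)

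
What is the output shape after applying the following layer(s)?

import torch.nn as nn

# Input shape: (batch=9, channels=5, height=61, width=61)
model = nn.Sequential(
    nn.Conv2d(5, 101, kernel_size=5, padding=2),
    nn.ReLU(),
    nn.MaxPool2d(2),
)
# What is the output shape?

Input shape: (9, 5, 61, 61)
  -> after Conv2d: (9, 101, 61, 61)
  -> after ReLU: (9, 101, 61, 61)
Output shape: (9, 101, 30, 30)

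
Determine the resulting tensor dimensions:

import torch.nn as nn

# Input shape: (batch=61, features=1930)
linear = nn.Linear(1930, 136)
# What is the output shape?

Input shape: (61, 1930)
Output shape: (61, 136)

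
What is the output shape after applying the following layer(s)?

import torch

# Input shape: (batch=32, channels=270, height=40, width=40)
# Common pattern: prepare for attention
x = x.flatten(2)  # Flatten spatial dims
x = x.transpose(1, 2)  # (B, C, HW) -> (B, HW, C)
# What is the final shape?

Input shape: (32, 270, 40, 40)
  -> after flatten(2): (32, 270, 1600)
Output shape: (32, 1600, 270)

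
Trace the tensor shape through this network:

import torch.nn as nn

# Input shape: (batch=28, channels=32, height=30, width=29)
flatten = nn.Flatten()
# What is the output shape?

Input shape: (28, 32, 30, 29)
Output shape: (28, 27840)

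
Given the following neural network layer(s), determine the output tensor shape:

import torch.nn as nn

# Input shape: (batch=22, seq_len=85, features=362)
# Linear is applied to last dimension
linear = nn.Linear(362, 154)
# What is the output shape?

Input shape: (22, 85, 362)
Output shape: (22, 85, 154)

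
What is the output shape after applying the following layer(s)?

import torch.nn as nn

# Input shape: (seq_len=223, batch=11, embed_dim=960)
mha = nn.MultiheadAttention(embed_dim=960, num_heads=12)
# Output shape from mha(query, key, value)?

Input shape: (223, 11, 960)
Output shape: (223, 11, 960)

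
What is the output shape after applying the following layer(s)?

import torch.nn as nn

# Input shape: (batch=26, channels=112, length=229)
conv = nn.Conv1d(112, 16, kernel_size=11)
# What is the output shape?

Input shape: (26, 112, 229)
Output shape: (26, 16, 219)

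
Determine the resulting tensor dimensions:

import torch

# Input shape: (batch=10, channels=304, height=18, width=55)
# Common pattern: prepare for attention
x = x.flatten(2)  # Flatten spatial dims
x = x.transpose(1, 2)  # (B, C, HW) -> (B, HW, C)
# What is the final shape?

Input shape: (10, 304, 18, 55)
  -> after flatten(2): (10, 304, 990)
Output shape: (10, 990, 304)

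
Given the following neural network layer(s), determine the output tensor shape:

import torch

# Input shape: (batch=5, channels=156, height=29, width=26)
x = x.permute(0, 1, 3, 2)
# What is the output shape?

Input shape: (5, 156, 29, 26)
Output shape: (5, 156, 26, 29)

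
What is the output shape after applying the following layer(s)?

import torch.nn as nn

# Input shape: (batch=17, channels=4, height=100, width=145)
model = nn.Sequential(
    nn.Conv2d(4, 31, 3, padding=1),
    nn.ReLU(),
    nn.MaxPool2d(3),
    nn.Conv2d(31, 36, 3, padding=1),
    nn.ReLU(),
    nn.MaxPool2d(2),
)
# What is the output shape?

Input shape: (17, 4, 100, 145)
  -> after first Conv2d: (17, 31, 100, 145)
  -> after first MaxPool2d: (17, 31, 33, 48)
  -> after second Conv2d: (17, 36, 33, 48)
Output shape: (17, 36, 16, 24)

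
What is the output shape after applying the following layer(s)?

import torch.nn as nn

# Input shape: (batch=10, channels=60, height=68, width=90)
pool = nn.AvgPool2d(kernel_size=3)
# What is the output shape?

Input shape: (10, 60, 68, 90)
Output shape: (10, 60, 22, 30)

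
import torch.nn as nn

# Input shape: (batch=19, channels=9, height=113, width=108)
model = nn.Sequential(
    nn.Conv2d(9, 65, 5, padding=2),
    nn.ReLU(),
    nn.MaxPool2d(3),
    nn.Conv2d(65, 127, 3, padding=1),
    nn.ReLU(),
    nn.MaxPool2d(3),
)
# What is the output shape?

Input shape: (19, 9, 113, 108)
  -> after first Conv2d: (19, 65, 113, 108)
  -> after first MaxPool2d: (19, 65, 37, 36)
  -> after second Conv2d: (19, 127, 37, 36)
Output shape: (19, 127, 12, 12)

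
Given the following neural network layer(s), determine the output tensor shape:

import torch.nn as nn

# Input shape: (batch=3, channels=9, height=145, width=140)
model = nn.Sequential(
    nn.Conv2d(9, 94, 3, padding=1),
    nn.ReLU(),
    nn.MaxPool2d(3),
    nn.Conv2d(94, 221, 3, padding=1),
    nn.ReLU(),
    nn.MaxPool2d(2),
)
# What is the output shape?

Input shape: (3, 9, 145, 140)
  -> after first Conv2d: (3, 94, 145, 140)
  -> after first MaxPool2d: (3, 94, 48, 46)
  -> after second Conv2d: (3, 221, 48, 46)
Output shape: (3, 221, 24, 23)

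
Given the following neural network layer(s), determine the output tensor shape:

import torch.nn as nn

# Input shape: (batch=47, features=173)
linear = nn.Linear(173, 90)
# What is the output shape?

Input shape: (47, 173)
Output shape: (47, 90)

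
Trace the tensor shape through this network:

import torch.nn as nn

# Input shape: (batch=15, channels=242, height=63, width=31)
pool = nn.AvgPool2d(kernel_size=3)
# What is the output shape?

Input shape: (15, 242, 63, 31)
Output shape: (15, 242, 21, 10)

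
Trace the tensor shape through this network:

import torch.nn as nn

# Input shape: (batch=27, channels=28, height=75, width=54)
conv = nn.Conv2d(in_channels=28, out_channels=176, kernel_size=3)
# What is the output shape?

Input shape: (27, 28, 75, 54)
Output shape: (27, 176, 73, 52)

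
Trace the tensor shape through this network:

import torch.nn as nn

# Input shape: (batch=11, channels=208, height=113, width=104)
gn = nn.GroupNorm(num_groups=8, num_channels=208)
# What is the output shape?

Input shape: (11, 208, 113, 104)
Output shape: (11, 208, 113, 104)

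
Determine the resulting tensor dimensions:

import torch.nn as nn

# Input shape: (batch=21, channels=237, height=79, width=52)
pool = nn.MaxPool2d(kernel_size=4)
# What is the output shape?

Input shape: (21, 237, 79, 52)
Output shape: (21, 237, 19, 13)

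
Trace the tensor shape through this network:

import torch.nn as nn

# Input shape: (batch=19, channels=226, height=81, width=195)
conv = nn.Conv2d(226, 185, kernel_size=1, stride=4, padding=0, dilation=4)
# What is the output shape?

Input shape: (19, 226, 81, 195)
Output shape: (19, 185, 21, 49)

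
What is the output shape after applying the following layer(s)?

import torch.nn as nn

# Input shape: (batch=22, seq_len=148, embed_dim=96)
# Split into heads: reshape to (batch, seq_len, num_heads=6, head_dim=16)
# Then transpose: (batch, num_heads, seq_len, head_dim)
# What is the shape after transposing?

Input shape: (22, 148, 96)
  -> after reshape: (22, 148, 6, 16)
Output shape: (22, 6, 148, 16)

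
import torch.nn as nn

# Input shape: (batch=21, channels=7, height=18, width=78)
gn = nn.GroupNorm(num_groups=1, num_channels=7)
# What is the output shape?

Input shape: (21, 7, 18, 78)
Output shape: (21, 7, 18, 78)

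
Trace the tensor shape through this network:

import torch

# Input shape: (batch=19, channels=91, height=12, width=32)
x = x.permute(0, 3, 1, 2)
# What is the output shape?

Input shape: (19, 91, 12, 32)
Output shape: (19, 32, 91, 12)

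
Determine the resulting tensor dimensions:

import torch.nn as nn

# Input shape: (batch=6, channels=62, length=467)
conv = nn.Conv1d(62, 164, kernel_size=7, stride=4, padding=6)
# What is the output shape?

Input shape: (6, 62, 467)
Output shape: (6, 164, 119)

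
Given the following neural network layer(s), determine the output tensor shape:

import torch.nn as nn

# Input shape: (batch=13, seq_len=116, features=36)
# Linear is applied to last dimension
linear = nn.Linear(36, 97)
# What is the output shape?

Input shape: (13, 116, 36)
Output shape: (13, 116, 97)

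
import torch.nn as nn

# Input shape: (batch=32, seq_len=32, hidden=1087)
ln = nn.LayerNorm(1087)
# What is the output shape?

Input shape: (32, 32, 1087)
Output shape: (32, 32, 1087)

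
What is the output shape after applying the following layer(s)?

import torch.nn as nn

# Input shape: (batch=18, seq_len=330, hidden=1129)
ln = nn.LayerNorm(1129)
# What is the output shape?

Input shape: (18, 330, 1129)
Output shape: (18, 330, 1129)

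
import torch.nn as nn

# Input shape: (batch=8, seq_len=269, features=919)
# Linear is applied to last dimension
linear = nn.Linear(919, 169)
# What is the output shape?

Input shape: (8, 269, 919)
Output shape: (8, 269, 169)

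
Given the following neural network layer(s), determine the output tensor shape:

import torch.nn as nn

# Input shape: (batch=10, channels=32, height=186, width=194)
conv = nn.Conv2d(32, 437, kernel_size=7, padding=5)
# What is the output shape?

Input shape: (10, 32, 186, 194)
Output shape: (10, 437, 190, 198)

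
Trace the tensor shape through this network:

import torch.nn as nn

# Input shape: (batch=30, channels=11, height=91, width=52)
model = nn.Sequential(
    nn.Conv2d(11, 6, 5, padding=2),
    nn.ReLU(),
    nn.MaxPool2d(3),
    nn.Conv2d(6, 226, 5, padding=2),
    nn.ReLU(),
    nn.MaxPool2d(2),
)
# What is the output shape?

Input shape: (30, 11, 91, 52)
  -> after first Conv2d: (30, 6, 91, 52)
  -> after first MaxPool2d: (30, 6, 30, 17)
  -> after second Conv2d: (30, 226, 30, 17)
Output shape: (30, 226, 15, 8)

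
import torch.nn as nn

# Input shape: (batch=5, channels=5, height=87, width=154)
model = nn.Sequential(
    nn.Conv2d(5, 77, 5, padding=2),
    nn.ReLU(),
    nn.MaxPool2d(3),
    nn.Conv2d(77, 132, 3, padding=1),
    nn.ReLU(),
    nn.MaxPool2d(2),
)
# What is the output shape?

Input shape: (5, 5, 87, 154)
  -> after first Conv2d: (5, 77, 87, 154)
  -> after first MaxPool2d: (5, 77, 29, 51)
  -> after second Conv2d: (5, 132, 29, 51)
Output shape: (5, 132, 14, 25)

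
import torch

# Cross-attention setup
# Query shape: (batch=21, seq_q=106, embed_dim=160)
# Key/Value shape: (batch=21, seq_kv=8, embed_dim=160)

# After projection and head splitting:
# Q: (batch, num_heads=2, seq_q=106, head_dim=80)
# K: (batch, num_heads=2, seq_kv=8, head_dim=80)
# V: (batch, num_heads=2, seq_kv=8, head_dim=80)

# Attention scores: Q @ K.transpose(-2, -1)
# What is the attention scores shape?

Input shape: (21, 106, 160)
Output shape: (21, 2, 106, 8)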